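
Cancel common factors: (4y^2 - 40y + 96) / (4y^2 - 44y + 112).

By polynomial division,
  4y^2 - 40y + 96 = (4y^2 - 44y + 112) + (4y - 16)
  4y^2 - 44y + 112 = (y - 7)(4y - 16) + (0)
Last nonzero remainder: 4y - 16. Dividing through by 4 gives the monic gcd y - 4.
Cancel y - 4 from numerator and denominator to get the reduced form.

(y - 6)/(y - 7)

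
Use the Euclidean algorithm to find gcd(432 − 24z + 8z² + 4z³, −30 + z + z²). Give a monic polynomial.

6 + z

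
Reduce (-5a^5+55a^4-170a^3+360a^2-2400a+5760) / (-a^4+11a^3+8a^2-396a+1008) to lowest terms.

(5a^3-5a^2-240)/(a^2-a-42)

Repeated division with remainder:
  -5a^5+55a^4-170a^3+360a^2-2400a+5760 = (5a)(-a^4+11a^3+8a^2-396a+1008) + (-210a^3+2340a^2-7440a+5760)
  -a^4+11a^3+8a^2-396a+1008 = ((1/210)a+1/1470)(-210a^3+2340a^2-7440a+5760) + ((2050/49)a^2-(20500/49)a+49200/49)
  -210a^3+2340a^2-7440a+5760 = (-(1029/205)a+1176/205)((2050/49)a^2-(20500/49)a+49200/49) + (0)
Last nonzero remainder: (2050/49)a^2-(20500/49)a+49200/49. Dividing through by 2050/49 gives the monic gcd a^2-10a+24.
Cancel a^2-10a+24 from numerator and denominator to get the reduced form.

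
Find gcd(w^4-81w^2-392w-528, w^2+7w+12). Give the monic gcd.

Apply the Euclidean algorithm:
  w^4-81w^2-392w-528 = (w^2-7w-44)(w^2+7w+12) + (0)
The last nonzero remainder w^2+7w+12 is already monic.

w^2+7w+12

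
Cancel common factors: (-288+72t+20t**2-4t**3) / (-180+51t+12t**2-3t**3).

(-24+4t)/(-15+3t)

Repeated division with remainder:
  -4t**3+20t**2+72t-288 = (4/3)(-3t**3+12t**2+51t-180) + (4t**2+4t-48)
  -3t**3+12t**2+51t-180 = (-(3/4)t+15/4)(4t**2+4t-48) + (0)
Last nonzero remainder: 4t**2+4t-48. Dividing through by 4 gives the monic gcd t**2+t-12.
Cancel t**2+t-12 from numerator and denominator to get the reduced form.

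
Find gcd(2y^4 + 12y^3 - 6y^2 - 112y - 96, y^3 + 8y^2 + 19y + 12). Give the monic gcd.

Euclidean algorithm in ℚ[y]:
  2y^4 + 12y^3 - 6y^2 - 112y - 96 = (2y - 4)(y^3 + 8y^2 + 19y + 12) + (-12y^2 - 60y - 48)
  y^3 + 8y^2 + 19y + 12 = (-(1/12)y - 1/4)(-12y^2 - 60y - 48) + (0)
Last nonzero remainder: -12y^2 - 60y - 48. Dividing through by -12 gives the monic gcd y^2 + 5y + 4.

y^2 + 5y + 4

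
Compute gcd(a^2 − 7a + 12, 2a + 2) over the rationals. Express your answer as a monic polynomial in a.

1

Euclidean algorithm in ℚ[a]:
  a^2 − 7a + 12 = ((1/2)a − 4)(2a + 2) + (20)
  2a + 2 = ((1/10)a + 1/10)(20) + (0)
The last nonzero remainder is the constant 20, so the polynomials are coprime and gcd = 1.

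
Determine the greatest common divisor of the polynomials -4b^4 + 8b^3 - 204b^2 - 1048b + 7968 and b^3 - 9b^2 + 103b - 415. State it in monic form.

Repeated division with remainder:
  -4b^4 + 8b^3 - 204b^2 - 1048b + 7968 = (-4b - 28)(b^3 - 9b^2 + 103b - 415) + (-44b^2 + 176b - 3652)
  b^3 - 9b^2 + 103b - 415 = (-(1/44)b + 5/44)(-44b^2 + 176b - 3652) + (0)
Last nonzero remainder: -44b^2 + 176b - 3652. Dividing through by -44 gives the monic gcd b^2 - 4b + 83.

b^2 - 4b + 83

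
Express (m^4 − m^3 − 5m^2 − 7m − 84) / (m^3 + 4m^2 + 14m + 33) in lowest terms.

Euclidean algorithm in ℚ[m]:
  m^4 − m^3 − 5m^2 − 7m − 84 = (m − 5)(m^3 + 4m^2 + 14m + 33) + (m^2 + 30m + 81)
  m^3 + 4m^2 + 14m + 33 = (m − 26)(m^2 + 30m + 81) + (713m + 2139)
  m^2 + 30m + 81 = ((1/713)m + 27/713)(713m + 2139) + (0)
Last nonzero remainder: 713m + 2139. Dividing through by 713 gives the monic gcd m + 3.
Cancel m + 3 from numerator and denominator to get the reduced form.

(m^3 − 4m^2 + 7m − 28)/(m^2 + m + 11)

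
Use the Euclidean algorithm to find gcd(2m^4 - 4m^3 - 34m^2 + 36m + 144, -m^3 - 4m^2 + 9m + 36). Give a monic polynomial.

Apply the Euclidean algorithm:
  2m^4 - 4m^3 - 34m^2 + 36m + 144 = (-2m + 12)(-m^3 - 4m^2 + 9m + 36) + (32m^2 - 288)
  -m^3 - 4m^2 + 9m + 36 = (-(1/32)m - 1/8)(32m^2 - 288) + (0)
Last nonzero remainder: 32m^2 - 288. Dividing through by 32 gives the monic gcd m^2 - 9.

m^2 - 9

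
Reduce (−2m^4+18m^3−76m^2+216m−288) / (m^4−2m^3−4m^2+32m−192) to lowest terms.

(−2m+6)/(m+4)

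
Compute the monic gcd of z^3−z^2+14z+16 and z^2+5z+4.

Apply the Euclidean algorithm:
  z^3−z^2+14z+16 = (z−6)(z^2+5z+4) + (40z+40)
  z^2+5z+4 = ((1/40)z+1/10)(40z+40) + (0)
Last nonzero remainder: 40z+40. Dividing through by 40 gives the monic gcd z+1.

z+1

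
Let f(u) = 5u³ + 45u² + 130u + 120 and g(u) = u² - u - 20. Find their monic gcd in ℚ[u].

u + 4

Euclidean algorithm in ℚ[u]:
  5u³ + 45u² + 130u + 120 = (5u + 50)(u² - u - 20) + (280u + 1120)
  u² - u - 20 = ((1/280)u - 1/56)(280u + 1120) + (0)
Last nonzero remainder: 280u + 1120. Dividing through by 280 gives the monic gcd u + 4.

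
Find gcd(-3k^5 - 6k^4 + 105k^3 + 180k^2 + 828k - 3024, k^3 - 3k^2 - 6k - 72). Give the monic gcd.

Apply the Euclidean algorithm:
  -3k^5 - 6k^4 + 105k^3 + 180k^2 + 828k - 3024 = (-3k^2 - 15k + 42)(k^3 - 3k^2 - 6k - 72) + (0)
The last nonzero remainder k^3 - 3k^2 - 6k - 72 is already monic.

k^3 - 3k^2 - 6k - 72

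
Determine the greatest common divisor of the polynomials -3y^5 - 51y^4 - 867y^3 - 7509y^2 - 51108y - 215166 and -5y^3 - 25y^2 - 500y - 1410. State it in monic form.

Repeated division with remainder:
  -3y^5 - 51y^4 - 867y^3 - 7509y^2 - 51108y - 215166 = ((3/5)y^2 + (36/5)y + 387/5)(-5y^3 - 25y^2 - 500y - 1410) + (-1128y^2 - 2256y - 106032)
  -5y^3 - 25y^2 - 500y - 1410 = ((5/1128)y + 5/376)(-1128y^2 - 2256y - 106032) + (0)
Last nonzero remainder: -1128y^2 - 2256y - 106032. Dividing through by -1128 gives the monic gcd y^2 + 2y + 94.

y^2 + 2y + 94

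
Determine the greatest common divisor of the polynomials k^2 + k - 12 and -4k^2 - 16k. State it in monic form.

k + 4

Apply the Euclidean algorithm:
  k^2 + k - 12 = (-1/4)(-4k^2 - 16k) + (-3k - 12)
  -4k^2 - 16k = ((4/3)k)(-3k - 12) + (0)
Last nonzero remainder: -3k - 12. Dividing through by -3 gives the monic gcd k + 4.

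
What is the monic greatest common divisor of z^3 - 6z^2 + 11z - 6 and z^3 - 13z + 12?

z^2 - 4z + 3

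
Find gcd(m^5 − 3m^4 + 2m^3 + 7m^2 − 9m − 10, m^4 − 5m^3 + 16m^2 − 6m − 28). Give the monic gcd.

Euclidean algorithm in ℚ[m]:
  m^5 − 3m^4 + 2m^3 + 7m^2 − 9m − 10 = (m + 2)(m^4 − 5m^3 + 16m^2 − 6m − 28) + (−4m^3 − 19m^2 + 31m + 46)
  m^4 − 5m^3 + 16m^2 − 6m − 28 = (−(1/4)m + 39/16)(−4m^3 − 19m^2 + 31m + 46) + ((1121/16)m^2 − (1121/16)m − 1121/8)
  −4m^3 − 19m^2 + 31m + 46 = (−(64/1121)m − 368/1121)((1121/16)m^2 − (1121/16)m − 1121/8) + (0)
Last nonzero remainder: (1121/16)m^2 − (1121/16)m − 1121/8. Dividing through by 1121/16 gives the monic gcd m^2 − m − 2.

m^2 − m − 2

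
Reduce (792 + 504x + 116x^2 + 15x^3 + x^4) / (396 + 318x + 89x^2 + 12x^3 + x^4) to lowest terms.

(6 + x)/(3 + x)

By polynomial division,
  x^4 + 15x^3 + 116x^2 + 504x + 792 = (x^4 + 12x^3 + 89x^2 + 318x + 396) + (3x^3 + 27x^2 + 186x + 396)
  x^4 + 12x^3 + 89x^2 + 318x + 396 = ((1/3)x + 1)(3x^3 + 27x^2 + 186x + 396) + (0)
Last nonzero remainder: 3x^3 + 27x^2 + 186x + 396. Dividing through by 3 gives the monic gcd x^3 + 9x^2 + 62x + 132.
Cancel x^3 + 9x^2 + 62x + 132 from numerator and denominator to get the reduced form.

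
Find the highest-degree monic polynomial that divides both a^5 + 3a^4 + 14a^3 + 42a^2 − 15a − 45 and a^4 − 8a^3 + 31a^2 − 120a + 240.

a^2 + 15

Repeated division with remainder:
  a^5 + 3a^4 + 14a^3 + 42a^2 − 15a − 45 = (a + 11)(a^4 − 8a^3 + 31a^2 − 120a + 240) + (71a^3 − 179a^2 + 1065a − 2685)
  a^4 − 8a^3 + 31a^2 − 120a + 240 = ((1/71)a − 389/5041)(71a^3 − 179a^2 + 1065a − 2685) + ((11025/5041)a^2 + 165375/5041)
  71a^3 − 179a^2 + 1065a − 2685 = ((357911/11025)a − 902339/11025)((11025/5041)a^2 + 165375/5041) + (0)
Last nonzero remainder: (11025/5041)a^2 + 165375/5041. Dividing through by 11025/5041 gives the monic gcd a^2 + 15.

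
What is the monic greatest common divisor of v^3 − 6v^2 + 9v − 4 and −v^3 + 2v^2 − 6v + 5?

Repeated division with remainder:
  v^3 − 6v^2 + 9v − 4 = (−1)(−v^3 + 2v^2 − 6v + 5) + (−4v^2 + 3v + 1)
  −v^3 + 2v^2 − 6v + 5 = ((1/4)v − 5/16)(−4v^2 + 3v + 1) + (−(85/16)v + 85/16)
  −4v^2 + 3v + 1 = ((64/85)v + 16/85)(−(85/16)v + 85/16) + (0)
Last nonzero remainder: −(85/16)v + 85/16. Dividing through by −85/16 gives the monic gcd v − 1.

v − 1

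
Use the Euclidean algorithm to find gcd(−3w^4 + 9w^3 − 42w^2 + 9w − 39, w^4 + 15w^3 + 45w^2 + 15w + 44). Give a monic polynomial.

w^2 + 1

Apply the Euclidean algorithm:
  −3w^4 + 9w^3 − 42w^2 + 9w − 39 = (−3)(w^4 + 15w^3 + 45w^2 + 15w + 44) + (54w^3 + 93w^2 + 54w + 93)
  w^4 + 15w^3 + 45w^2 + 15w + 44 = ((1/54)w + 239/972)(54w^3 + 93w^2 + 54w + 93) + ((6847/324)w^2 + 6847/324)
  54w^3 + 93w^2 + 54w + 93 = ((17496/6847)w + 30132/6847)((6847/324)w^2 + 6847/324) + (0)
Last nonzero remainder: (6847/324)w^2 + 6847/324. Dividing through by 6847/324 gives the monic gcd w^2 + 1.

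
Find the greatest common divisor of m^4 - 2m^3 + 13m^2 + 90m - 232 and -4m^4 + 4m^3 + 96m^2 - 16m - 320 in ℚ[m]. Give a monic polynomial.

m^2 + 2m - 8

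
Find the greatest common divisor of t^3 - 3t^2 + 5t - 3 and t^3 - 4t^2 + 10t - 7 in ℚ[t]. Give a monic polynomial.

t - 1

By polynomial division,
  t^3 - 3t^2 + 5t - 3 = (t^3 - 4t^2 + 10t - 7) + (t^2 - 5t + 4)
  t^3 - 4t^2 + 10t - 7 = (t + 1)(t^2 - 5t + 4) + (11t - 11)
  t^2 - 5t + 4 = ((1/11)t - 4/11)(11t - 11) + (0)
Last nonzero remainder: 11t - 11. Dividing through by 11 gives the monic gcd t - 1.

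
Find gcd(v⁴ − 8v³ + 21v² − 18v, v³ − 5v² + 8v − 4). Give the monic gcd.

v − 2

Repeated division with remainder:
  v⁴ − 8v³ + 21v² − 18v = (v − 3)(v³ − 5v² + 8v − 4) + (−2v² + 10v − 12)
  v³ − 5v² + 8v − 4 = (−(1/2)v)(−2v² + 10v − 12) + (2v − 4)
  −2v² + 10v − 12 = (−v + 3)(2v − 4) + (0)
Last nonzero remainder: 2v − 4. Dividing through by 2 gives the monic gcd v − 2.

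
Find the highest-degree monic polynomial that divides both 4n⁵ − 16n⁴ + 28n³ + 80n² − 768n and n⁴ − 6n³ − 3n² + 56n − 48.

Euclidean algorithm in ℚ[n]:
  4n⁵ − 16n⁴ + 28n³ + 80n² − 768n = (4n + 8)(n⁴ − 6n³ − 3n² + 56n − 48) + (88n³ − 120n² − 1024n + 384)
  n⁴ − 6n³ − 3n² + 56n − 48 = ((1/88)n − 51/968)(88n³ − 120n² − 1024n + 384) + ((280/121)n² − (280/121)n − 3360/121)
  88n³ − 120n² − 1024n + 384 = ((1331/35)n − 484/35)((280/121)n² − (280/121)n − 3360/121) + (0)
Last nonzero remainder: (280/121)n² − (280/121)n − 3360/121. Dividing through by 280/121 gives the monic gcd n² − n − 12.

n² − n − 12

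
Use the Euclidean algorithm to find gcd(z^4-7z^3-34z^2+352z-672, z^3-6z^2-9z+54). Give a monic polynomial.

Repeated division with remainder:
  z^4-7z^3-34z^2+352z-672 = (z-1)(z^3-6z^2-9z+54) + (-31z^2+289z-618)
  z^3-6z^2-9z+54 = (-(1/31)z-103/961)(-31z^2+289z-618) + ((1960/961)z-11760/961)
  -31z^2+289z-618 = (-(29791/1960)z+98983/1960)((1960/961)z-11760/961) + (0)
Last nonzero remainder: (1960/961)z-11760/961. Dividing through by 1960/961 gives the monic gcd z-6.

z-6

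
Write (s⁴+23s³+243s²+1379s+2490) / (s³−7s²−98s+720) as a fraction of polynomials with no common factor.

Repeated division with remainder:
  s⁴+23s³+243s²+1379s+2490 = (s+30)(s³−7s²−98s+720) + (551s²+3599s−19110)
  s³−7s²−98s+720 = ((1/551)s−7456/303601)(551s²+3599s−19110) + ((7610856/303601)s+76108560/303601)
  551s²+3599s−19110 = ((167284151/7610856)s−193393837/2536952)((7610856/303601)s+76108560/303601) + (0)
Last nonzero remainder: (7610856/303601)s+76108560/303601. Dividing through by 7610856/303601 gives the monic gcd s+10.
Cancel s+10 from numerator and denominator to get the reduced form.

(s³+13s²+113s+249)/(s²−17s+72)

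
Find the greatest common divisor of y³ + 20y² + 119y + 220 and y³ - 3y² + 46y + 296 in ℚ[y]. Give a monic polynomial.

Euclidean algorithm in ℚ[y]:
  y³ + 20y² + 119y + 220 = (y³ - 3y² + 46y + 296) + (23y² + 73y - 76)
  y³ - 3y² + 46y + 296 = ((1/23)y - 142/529)(23y² + 73y - 76) + ((36448/529)y + 145792/529)
  23y² + 73y - 76 = ((12167/36448)y - 10051/36448)((36448/529)y + 145792/529) + (0)
Last nonzero remainder: (36448/529)y + 145792/529. Dividing through by 36448/529 gives the monic gcd y + 4.

y + 4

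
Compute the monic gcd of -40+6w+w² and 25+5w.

1

By polynomial division,
  w²+6w-40 = ((1/5)w+1/5)(5w+25) + (-45)
  5w+25 = (-(1/9)w-5/9)(-45) + (0)
The last nonzero remainder is the constant -45, so the polynomials are coprime and gcd = 1.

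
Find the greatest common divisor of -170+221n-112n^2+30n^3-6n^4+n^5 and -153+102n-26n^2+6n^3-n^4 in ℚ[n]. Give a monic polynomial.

Apply the Euclidean algorithm:
  n^5-6n^4+30n^3-112n^2+221n-170 = (-n)(-n^4+6n^3-26n^2+102n-153) + (4n^3-10n^2+68n-170)
  -n^4+6n^3-26n^2+102n-153 = (-(1/4)n+7/8)(4n^3-10n^2+68n-170) + (-(1/4)n^2-17/4)
  4n^3-10n^2+68n-170 = (-16n+40)(-(1/4)n^2-17/4) + (0)
Last nonzero remainder: -(1/4)n^2-17/4. Dividing through by -1/4 gives the monic gcd n^2+17.

17+n^2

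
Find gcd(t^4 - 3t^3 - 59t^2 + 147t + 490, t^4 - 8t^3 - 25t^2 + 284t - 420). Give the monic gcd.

Euclidean algorithm in ℚ[t]:
  t^4 - 3t^3 - 59t^2 + 147t + 490 = (t^4 - 8t^3 - 25t^2 + 284t - 420) + (5t^3 - 34t^2 - 137t + 910)
  t^4 - 8t^3 - 25t^2 + 284t - 420 = ((1/5)t - 6/25)(5t^3 - 34t^2 - 137t + 910) + (-(144/25)t^2 + (1728/25)t - 1008/5)
  5t^3 - 34t^2 - 137t + 910 = (-(125/144)t - 325/72)(-(144/25)t^2 + (1728/25)t - 1008/5) + (0)
Last nonzero remainder: -(144/25)t^2 + (1728/25)t - 1008/5. Dividing through by -144/25 gives the monic gcd t^2 - 12t + 35.

t^2 - 12t + 35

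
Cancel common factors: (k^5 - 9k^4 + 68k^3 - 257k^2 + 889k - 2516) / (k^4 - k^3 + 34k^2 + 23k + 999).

(k^3 - 3k^2 + 13k - 68)/(k^2 + 5k + 27)

Repeated division with remainder:
  k^5 - 9k^4 + 68k^3 - 257k^2 + 889k - 2516 = (k - 8)(k^4 - k^3 + 34k^2 + 23k + 999) + (26k^3 - 8k^2 + 74k + 5476)
  k^4 - k^3 + 34k^2 + 23k + 999 = ((1/26)k - 9/338)(26k^3 - 8k^2 + 74k + 5476) + ((5229/169)k^2 - (31374/169)k + 193473/169)
  26k^3 - 8k^2 + 74k + 5476 = ((4394/5229)k + 25012/5229)((5229/169)k^2 - (31374/169)k + 193473/169) + (0)
Last nonzero remainder: (5229/169)k^2 - (31374/169)k + 193473/169. Dividing through by 5229/169 gives the monic gcd k^2 - 6k + 37.
Cancel k^2 - 6k + 37 from numerator and denominator to get the reduced form.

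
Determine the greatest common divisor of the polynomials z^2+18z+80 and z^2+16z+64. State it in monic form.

z+8

Euclidean algorithm in ℚ[z]:
  z^2+18z+80 = (z^2+16z+64) + (2z+16)
  z^2+16z+64 = ((1/2)z+4)(2z+16) + (0)
Last nonzero remainder: 2z+16. Dividing through by 2 gives the monic gcd z+8.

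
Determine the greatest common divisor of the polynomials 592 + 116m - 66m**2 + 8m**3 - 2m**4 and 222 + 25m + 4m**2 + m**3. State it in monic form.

37 - 2m + m**2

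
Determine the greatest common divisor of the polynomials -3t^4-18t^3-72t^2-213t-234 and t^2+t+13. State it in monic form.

t^2+t+13

Repeated division with remainder:
  -3t^4-18t^3-72t^2-213t-234 = (-3t^2-15t-18)(t^2+t+13) + (0)
The last nonzero remainder t^2+t+13 is already monic.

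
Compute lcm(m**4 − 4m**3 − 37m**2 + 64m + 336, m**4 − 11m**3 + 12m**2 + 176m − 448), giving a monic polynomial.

Euclidean algorithm in ℚ[m]:
  m**4 − 4m**3 − 37m**2 + 64m + 336 = (m**4 − 11m**3 + 12m**2 + 176m − 448) + (7m**3 − 49m**2 − 112m + 784)
  m**4 − 11m**3 + 12m**2 + 176m − 448 = ((1/7)m − 4/7)(7m**3 − 49m**2 − 112m + 784) + (0)
Last nonzero remainder: 7m**3 − 49m**2 − 112m + 784. Dividing through by 7 gives the monic gcd m**3 − 7m**2 − 16m + 112.
Then lcm(f, g) = f·g / gcd(f, g); expanding and making the result monic gives the answer.

m**5 − 8m**4 − 21m**3 + 212m**2 + 80m − 1344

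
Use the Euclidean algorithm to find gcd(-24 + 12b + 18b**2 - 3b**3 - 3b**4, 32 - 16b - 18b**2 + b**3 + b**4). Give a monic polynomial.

-2 + b + b**2

Repeated division with remainder:
  -3b**4 - 3b**3 + 18b**2 + 12b - 24 = (-3)(b**4 + b**3 - 18b**2 - 16b + 32) + (-36b**2 - 36b + 72)
  b**4 + b**3 - 18b**2 - 16b + 32 = (-(1/36)b**2 + 4/9)(-36b**2 - 36b + 72) + (0)
Last nonzero remainder: -36b**2 - 36b + 72. Dividing through by -36 gives the monic gcd b**2 + b - 2.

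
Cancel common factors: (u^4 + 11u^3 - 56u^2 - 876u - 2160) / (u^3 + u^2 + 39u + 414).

(u^3 + 5u^2 - 86u - 360)/(u^2 - 5u + 69)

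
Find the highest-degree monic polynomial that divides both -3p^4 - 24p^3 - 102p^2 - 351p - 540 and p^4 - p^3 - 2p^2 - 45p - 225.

Apply the Euclidean algorithm:
  -3p^4 - 24p^3 - 102p^2 - 351p - 540 = (-3)(p^4 - p^3 - 2p^2 - 45p - 225) + (-27p^3 - 108p^2 - 486p - 1215)
  p^4 - p^3 - 2p^2 - 45p - 225 = (-(1/27)p + 5/27)(-27p^3 - 108p^2 - 486p - 1215) + (0)
Last nonzero remainder: -27p^3 - 108p^2 - 486p - 1215. Dividing through by -27 gives the monic gcd p^3 + 4p^2 + 18p + 45.

p^3 + 4p^2 + 18p + 45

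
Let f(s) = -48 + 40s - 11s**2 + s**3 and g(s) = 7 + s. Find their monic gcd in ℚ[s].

Repeated division with remainder:
  s**3 - 11s**2 + 40s - 48 = (s**2 - 18s + 166)(s + 7) + (-1210)
  s + 7 = (-(1/1210)s - 7/1210)(-1210) + (0)
The last nonzero remainder is the constant -1210, so the polynomials are coprime and gcd = 1.

1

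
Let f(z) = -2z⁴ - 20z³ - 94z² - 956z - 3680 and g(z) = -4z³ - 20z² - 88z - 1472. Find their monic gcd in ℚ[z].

Apply the Euclidean algorithm:
  -2z⁴ - 20z³ - 94z² - 956z - 3680 = ((1/2)z + 5/2)(-4z³ - 20z² - 88z - 1472) + (0)
Last nonzero remainder: -4z³ - 20z² - 88z - 1472. Dividing through by -4 gives the monic gcd z³ + 5z² + 22z + 368.

z³ + 5z² + 22z + 368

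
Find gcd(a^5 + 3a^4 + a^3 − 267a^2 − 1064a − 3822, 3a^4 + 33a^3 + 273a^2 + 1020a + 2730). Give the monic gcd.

a^2 + 6a + 26

Repeated division with remainder:
  a^5 + 3a^4 + a^3 − 267a^2 − 1064a − 3822 = ((1/3)a − 8/3)(3a^4 + 33a^3 + 273a^2 + 1020a + 2730) + (−2a^3 + 121a^2 + 746a + 3458)
  3a^4 + 33a^3 + 273a^2 + 1020a + 2730 = (−(3/2)a − 429/4)(−2a^3 + 121a^2 + 746a + 3458) + ((57477/4)a^2 + (172431/2)a + 747201/2)
  −2a^3 + 121a^2 + 746a + 3458 = (−(8/57477)a + 76/8211)((57477/4)a^2 + (172431/2)a + 747201/2) + (0)
Last nonzero remainder: (57477/4)a^2 + (172431/2)a + 747201/2. Dividing through by 57477/4 gives the monic gcd a^2 + 6a + 26.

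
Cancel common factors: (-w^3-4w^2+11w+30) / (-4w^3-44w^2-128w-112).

Euclidean algorithm in ℚ[w]:
  -w^3-4w^2+11w+30 = (1/4)(-4w^3-44w^2-128w-112) + (7w^2+43w+58)
  -4w^3-44w^2-128w-112 = (-(4/7)w-136/49)(7w^2+43w+58) + ((1200/49)w+2400/49)
  7w^2+43w+58 = ((343/1200)w+1421/1200)((1200/49)w+2400/49) + (0)
Last nonzero remainder: (1200/49)w+2400/49. Dividing through by 1200/49 gives the monic gcd w+2.
Cancel w+2 from numerator and denominator to get the reduced form.

(w^2+2w-15)/(4w^2+36w+56)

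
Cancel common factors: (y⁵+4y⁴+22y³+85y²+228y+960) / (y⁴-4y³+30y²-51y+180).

(y³+7y²+28y+64)/(y²-y+12)

Apply the Euclidean algorithm:
  y⁵+4y⁴+22y³+85y²+228y+960 = (y+8)(y⁴-4y³+30y²-51y+180) + (24y³-104y²+456y-480)
  y⁴-4y³+30y²-51y+180 = ((1/24)y+1/72)(24y³-104y²+456y-480) + ((112/9)y²-(112/3)y+560/3)
  24y³-104y²+456y-480 = ((27/14)y-18/7)((112/9)y²-(112/3)y+560/3) + (0)
Last nonzero remainder: (112/9)y²-(112/3)y+560/3. Dividing through by 112/9 gives the monic gcd y²-3y+15.
Cancel y²-3y+15 from numerator and denominator to get the reduced form.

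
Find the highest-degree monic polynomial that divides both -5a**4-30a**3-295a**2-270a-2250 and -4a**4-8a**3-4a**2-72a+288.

a**2+9

By polynomial division,
  -5a**4-30a**3-295a**2-270a-2250 = (5/4)(-4a**4-8a**3-4a**2-72a+288) + (-20a**3-290a**2-180a-2610)
  -4a**4-8a**3-4a**2-72a+288 = ((1/5)a-5/2)(-20a**3-290a**2-180a-2610) + (-693a**2-6237)
  -20a**3-290a**2-180a-2610 = ((20/693)a+290/693)(-693a**2-6237) + (0)
Last nonzero remainder: -693a**2-6237. Dividing through by -693 gives the monic gcd a**2+9.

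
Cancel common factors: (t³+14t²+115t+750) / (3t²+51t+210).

(t²+4t+75)/(3t+21)

Apply the Euclidean algorithm:
  t³+14t²+115t+750 = ((1/3)t-1)(3t²+51t+210) + (96t+960)
  3t²+51t+210 = ((1/32)t+7/32)(96t+960) + (0)
Last nonzero remainder: 96t+960. Dividing through by 96 gives the monic gcd t+10.
Cancel t+10 from numerator and denominator to get the reduced form.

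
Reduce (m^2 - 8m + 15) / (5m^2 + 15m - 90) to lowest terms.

(m - 5)/(5m + 30)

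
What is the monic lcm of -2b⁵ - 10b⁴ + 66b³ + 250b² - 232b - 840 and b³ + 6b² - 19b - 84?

b⁶ + b⁵ - 53b⁴ + 7b³ + 616b² - 44b - 1680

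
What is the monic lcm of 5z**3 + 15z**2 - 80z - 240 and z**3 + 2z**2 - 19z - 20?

z**5 + 9z**4 + 7z**3 - 129z**2 - 368z - 240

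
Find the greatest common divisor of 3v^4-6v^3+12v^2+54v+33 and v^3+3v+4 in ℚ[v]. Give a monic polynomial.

Apply the Euclidean algorithm:
  3v^4-6v^3+12v^2+54v+33 = (3v-6)(v^3+3v+4) + (3v^2+60v+57)
  v^3+3v+4 = ((1/3)v-20/3)(3v^2+60v+57) + (384v+384)
  3v^2+60v+57 = ((1/128)v+19/128)(384v+384) + (0)
Last nonzero remainder: 384v+384. Dividing through by 384 gives the monic gcd v+1.

v+1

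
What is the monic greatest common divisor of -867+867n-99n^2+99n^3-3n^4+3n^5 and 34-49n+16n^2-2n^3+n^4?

Apply the Euclidean algorithm:
  3n^5-3n^4+99n^3-99n^2+867n-867 = (3n+3)(n^4-2n^3+16n^2-49n+34) + (57n^3+912n-969)
  n^4-2n^3+16n^2-49n+34 = ((1/57)n-2/57)(57n^3+912n-969) + (0)
Last nonzero remainder: 57n^3+912n-969. Dividing through by 57 gives the monic gcd n^3+16n-17.

-17+16n+n^3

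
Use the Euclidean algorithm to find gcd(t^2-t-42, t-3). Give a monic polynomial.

1

By polynomial division,
  t^2-t-42 = (t+2)(t-3) + (-36)
  t-3 = (-(1/36)t+1/12)(-36) + (0)
The last nonzero remainder is the constant -36, so the polynomials are coprime and gcd = 1.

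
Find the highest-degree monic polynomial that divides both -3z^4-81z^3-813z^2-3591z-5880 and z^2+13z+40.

Apply the Euclidean algorithm:
  -3z^4-81z^3-813z^2-3591z-5880 = (-3z^2-42z-147)(z^2+13z+40) + (0)
The last nonzero remainder z^2+13z+40 is already monic.

z^2+13z+40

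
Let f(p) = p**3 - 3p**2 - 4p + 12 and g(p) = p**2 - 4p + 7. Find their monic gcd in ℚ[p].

1

Euclidean algorithm in ℚ[p]:
  p**3 - 3p**2 - 4p + 12 = (p + 1)(p**2 - 4p + 7) + (-7p + 5)
  p**2 - 4p + 7 = (-(1/7)p + 23/49)(-7p + 5) + (228/49)
  -7p + 5 = (-(343/228)p + 245/228)(228/49) + (0)
The last nonzero remainder is the constant 228/49, so the polynomials are coprime and gcd = 1.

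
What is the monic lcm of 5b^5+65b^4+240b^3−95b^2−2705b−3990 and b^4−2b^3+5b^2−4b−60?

Euclidean algorithm in ℚ[b]:
  5b^5+65b^4+240b^3−95b^2−2705b−3990 = (5b+75)(b^4−2b^3+5b^2−4b−60) + (365b^3−450b^2−2105b+510)
  b^4−2b^3+5b^2−4b−60 = ((1/365)b−56/26645)(365b^3−450b^2−2105b+510) + ((52338/5329)b^2−(52338/5329)b−314028/5329)
  365b^3−450b^2−2105b+510 = ((1945085/52338)b−452965/52338)((52338/5329)b^2−(52338/5329)b−314028/5329) + (0)
Last nonzero remainder: (52338/5329)b^2−(52338/5329)b−314028/5329. Dividing through by 52338/5329 gives the monic gcd b^2−b−6.
Then lcm(f, g) = f·g / gcd(f, g); expanding and making the result monic gives the answer.

b^7+12b^6+45b^5+63b^4−42b^3−447b^2−4612b−7980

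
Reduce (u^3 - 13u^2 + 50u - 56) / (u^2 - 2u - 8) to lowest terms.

Apply the Euclidean algorithm:
  u^3 - 13u^2 + 50u - 56 = (u - 11)(u^2 - 2u - 8) + (36u - 144)
  u^2 - 2u - 8 = ((1/36)u + 1/18)(36u - 144) + (0)
Last nonzero remainder: 36u - 144. Dividing through by 36 gives the monic gcd u - 4.
Cancel u - 4 from numerator and denominator to get the reduced form.

(u^2 - 9u + 14)/(u + 2)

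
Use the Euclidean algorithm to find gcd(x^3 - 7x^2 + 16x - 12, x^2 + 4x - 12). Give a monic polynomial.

Apply the Euclidean algorithm:
  x^3 - 7x^2 + 16x - 12 = (x - 11)(x^2 + 4x - 12) + (72x - 144)
  x^2 + 4x - 12 = ((1/72)x + 1/12)(72x - 144) + (0)
Last nonzero remainder: 72x - 144. Dividing through by 72 gives the monic gcd x - 2.

x - 2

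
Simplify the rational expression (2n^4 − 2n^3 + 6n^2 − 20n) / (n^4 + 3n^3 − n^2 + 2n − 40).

Euclidean algorithm in ℚ[n]:
  2n^4 − 2n^3 + 6n^2 − 20n = (2)(n^4 + 3n^3 − n^2 + 2n − 40) + (−8n^3 + 8n^2 − 24n + 80)
  n^4 + 3n^3 − n^2 + 2n − 40 = (−(1/8)n − 1/2)(−8n^3 + 8n^2 − 24n + 80) + (0)
Last nonzero remainder: −8n^3 + 8n^2 − 24n + 80. Dividing through by −8 gives the monic gcd n^3 − n^2 + 3n − 10.
Cancel n^3 − n^2 + 3n − 10 from numerator and denominator to get the reduced form.

(2n)/(n + 4)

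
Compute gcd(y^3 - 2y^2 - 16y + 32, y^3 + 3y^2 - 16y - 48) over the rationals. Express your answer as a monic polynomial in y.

y^2 - 16

Euclidean algorithm in ℚ[y]:
  y^3 - 2y^2 - 16y + 32 = (y^3 + 3y^2 - 16y - 48) + (-5y^2 + 80)
  y^3 + 3y^2 - 16y - 48 = (-(1/5)y - 3/5)(-5y^2 + 80) + (0)
Last nonzero remainder: -5y^2 + 80. Dividing through by -5 gives the monic gcd y^2 - 16.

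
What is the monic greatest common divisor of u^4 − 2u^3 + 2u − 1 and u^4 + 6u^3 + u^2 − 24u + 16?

By polynomial division,
  u^4 − 2u^3 + 2u − 1 = (u^4 + 6u^3 + u^2 − 24u + 16) + (−8u^3 − u^2 + 26u − 17)
  u^4 + 6u^3 + u^2 − 24u + 16 = (−(1/8)u − 47/64)(−8u^3 − u^2 + 26u − 17) + ((225/64)u^2 − (225/32)u + 225/64)
  −8u^3 − u^2 + 26u − 17 = (−(512/225)u − 1088/225)((225/64)u^2 − (225/32)u + 225/64) + (0)
Last nonzero remainder: (225/64)u^2 − (225/32)u + 225/64. Dividing through by 225/64 gives the monic gcd u^2 − 2u + 1.

u^2 − 2u + 1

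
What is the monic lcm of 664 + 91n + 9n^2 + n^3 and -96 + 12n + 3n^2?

By polynomial division,
  n^3 + 9n^2 + 91n + 664 = ((1/3)n + 5/3)(3n^2 + 12n - 96) + (103n + 824)
  3n^2 + 12n - 96 = ((3/103)n - 12/103)(103n + 824) + (0)
Last nonzero remainder: 103n + 824. Dividing through by 103 gives the monic gcd n + 8.
Then lcm(f, g) = f·g / gcd(f, g); expanding and making the result monic gives the answer.

-2656 + 300n + 55n^2 + 5n^3 + n^4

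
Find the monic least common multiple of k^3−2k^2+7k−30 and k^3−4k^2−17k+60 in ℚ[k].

k^5−3k^4−11k^3+3k^2−110k+600

Repeated division with remainder:
  k^3−2k^2+7k−30 = (k^3−4k^2−17k+60) + (2k^2+24k−90)
  k^3−4k^2−17k+60 = ((1/2)k−8)(2k^2+24k−90) + (220k−660)
  2k^2+24k−90 = ((1/110)k+3/22)(220k−660) + (0)
Last nonzero remainder: 220k−660. Dividing through by 220 gives the monic gcd k−3.
Then lcm(f, g) = f·g / gcd(f, g); expanding and making the result monic gives the answer.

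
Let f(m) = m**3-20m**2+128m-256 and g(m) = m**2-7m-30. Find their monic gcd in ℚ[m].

1

Euclidean algorithm in ℚ[m]:
  m**3-20m**2+128m-256 = (m-13)(m**2-7m-30) + (67m-646)
  m**2-7m-30 = ((1/67)m+177/4489)(67m-646) + (-20328/4489)
  67m-646 = (-(300763/20328)m+1449947/10164)(-20328/4489) + (0)
The last nonzero remainder is the constant -20328/4489, so the polynomials are coprime and gcd = 1.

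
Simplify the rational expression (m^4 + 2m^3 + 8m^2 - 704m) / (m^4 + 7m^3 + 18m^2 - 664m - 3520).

(m)/(m + 5)

Euclidean algorithm in ℚ[m]:
  m^4 + 2m^3 + 8m^2 - 704m = (m^4 + 7m^3 + 18m^2 - 664m - 3520) + (-5m^3 - 10m^2 - 40m + 3520)
  m^4 + 7m^3 + 18m^2 - 664m - 3520 = (-(1/5)m - 1)(-5m^3 - 10m^2 - 40m + 3520) + (0)
Last nonzero remainder: -5m^3 - 10m^2 - 40m + 3520. Dividing through by -5 gives the monic gcd m^3 + 2m^2 + 8m - 704.
Cancel m^3 + 2m^2 + 8m - 704 from numerator and denominator to get the reduced form.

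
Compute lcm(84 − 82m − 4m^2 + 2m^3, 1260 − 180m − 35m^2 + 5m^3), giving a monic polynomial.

Apply the Euclidean algorithm:
  2m^3 − 4m^2 − 82m + 84 = (2/5)(5m^3 − 35m^2 − 180m + 1260) + (10m^2 − 10m − 420)
  5m^3 − 35m^2 − 180m + 1260 = ((1/2)m − 3)(10m^2 − 10m − 420) + (0)
Last nonzero remainder: 10m^2 − 10m − 420. Dividing through by 10 gives the monic gcd m^2 − m − 42.
Then lcm(f, g) = f·g / gcd(f, g); expanding and making the result monic gives the answer.

−252 + 288m − 29m^2 − 8m^3 + m^4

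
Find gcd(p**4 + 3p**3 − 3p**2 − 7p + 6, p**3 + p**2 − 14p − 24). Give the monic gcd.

Euclidean algorithm in ℚ[p]:
  p**4 + 3p**3 − 3p**2 − 7p + 6 = (p + 2)(p**3 + p**2 − 14p − 24) + (9p**2 + 45p + 54)
  p**3 + p**2 − 14p − 24 = ((1/9)p − 4/9)(9p**2 + 45p + 54) + (0)
Last nonzero remainder: 9p**2 + 45p + 54. Dividing through by 9 gives the monic gcd p**2 + 5p + 6.

p**2 + 5p + 6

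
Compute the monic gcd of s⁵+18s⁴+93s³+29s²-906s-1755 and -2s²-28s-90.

s²+14s+45

Repeated division with remainder:
  s⁵+18s⁴+93s³+29s²-906s-1755 = (-(1/2)s³-2s²+4s+39/2)(-2s²-28s-90) + (0)
Last nonzero remainder: -2s²-28s-90. Dividing through by -2 gives the monic gcd s²+14s+45.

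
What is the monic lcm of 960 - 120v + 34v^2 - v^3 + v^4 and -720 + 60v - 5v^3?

5760 + 240v + 84v^2 + 28v^3 + 5v^4 + v^5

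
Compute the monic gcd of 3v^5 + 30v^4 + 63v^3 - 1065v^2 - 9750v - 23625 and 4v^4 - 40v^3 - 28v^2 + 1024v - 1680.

v^2 - 2v - 35

By polynomial division,
  3v^5 + 30v^4 + 63v^3 - 1065v^2 - 9750v - 23625 = ((3/4)v + 15)(4v^4 - 40v^3 - 28v^2 + 1024v - 1680) + (684v^3 - 1413v^2 - 23850v + 1575)
  4v^4 - 40v^3 - 28v^2 + 1024v - 1680 = ((1/171)v - 67/1444)(684v^3 - 1413v^2 - 23850v + 1575) + ((66297/1444)v^2 - (66297/722)v - 2320395/1444)
  684v^3 - 1413v^2 - 23850v + 1575 = ((329232/22099)v - 21660/22099)((66297/1444)v^2 - (66297/722)v - 2320395/1444) + (0)
Last nonzero remainder: (66297/1444)v^2 - (66297/722)v - 2320395/1444. Dividing through by 66297/1444 gives the monic gcd v^2 - 2v - 35.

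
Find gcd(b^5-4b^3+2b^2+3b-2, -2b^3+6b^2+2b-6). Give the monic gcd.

b^2-1

By polynomial division,
  b^5-4b^3+2b^2+3b-2 = (-(1/2)b^2-(3/2)b-3)(-2b^3+6b^2+2b-6) + (20b^2-20)
  -2b^3+6b^2+2b-6 = (-(1/10)b+3/10)(20b^2-20) + (0)
Last nonzero remainder: 20b^2-20. Dividing through by 20 gives the monic gcd b^2-1.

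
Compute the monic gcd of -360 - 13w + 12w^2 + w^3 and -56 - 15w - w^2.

Repeated division with remainder:
  w^3 + 12w^2 - 13w - 360 = (-w + 3)(-w^2 - 15w - 56) + (-24w - 192)
  -w^2 - 15w - 56 = ((1/24)w + 7/24)(-24w - 192) + (0)
Last nonzero remainder: -24w - 192. Dividing through by -24 gives the monic gcd w + 8.

8 + w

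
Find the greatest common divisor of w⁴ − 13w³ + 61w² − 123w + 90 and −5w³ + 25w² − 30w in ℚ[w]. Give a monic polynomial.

w² − 5w + 6

Repeated division with remainder:
  w⁴ − 13w³ + 61w² − 123w + 90 = (−(1/5)w + 8/5)(−5w³ + 25w² − 30w) + (15w² − 75w + 90)
  −5w³ + 25w² − 30w = (−(1/3)w)(15w² − 75w + 90) + (0)
Last nonzero remainder: 15w² − 75w + 90. Dividing through by 15 gives the monic gcd w² − 5w + 6.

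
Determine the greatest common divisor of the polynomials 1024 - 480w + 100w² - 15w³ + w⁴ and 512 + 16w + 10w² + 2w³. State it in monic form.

32 - 3w + w²

Euclidean algorithm in ℚ[w]:
  w⁴ - 15w³ + 100w² - 480w + 1024 = ((1/2)w - 10)(2w³ + 10w² + 16w + 512) + (192w² - 576w + 6144)
  2w³ + 10w² + 16w + 512 = ((1/96)w + 1/12)(192w² - 576w + 6144) + (0)
Last nonzero remainder: 192w² - 576w + 6144. Dividing through by 192 gives the monic gcd w² - 3w + 32.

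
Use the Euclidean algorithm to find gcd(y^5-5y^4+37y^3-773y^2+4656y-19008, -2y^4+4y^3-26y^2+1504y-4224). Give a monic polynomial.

y^3+y^2+16y-704

By polynomial division,
  y^5-5y^4+37y^3-773y^2+4656y-19008 = (-(1/2)y+3/2)(-2y^4+4y^3-26y^2+1504y-4224) + (18y^3+18y^2+288y-12672)
  -2y^4+4y^3-26y^2+1504y-4224 = (-(1/9)y+1/3)(18y^3+18y^2+288y-12672) + (0)
Last nonzero remainder: 18y^3+18y^2+288y-12672. Dividing through by 18 gives the monic gcd y^3+y^2+16y-704.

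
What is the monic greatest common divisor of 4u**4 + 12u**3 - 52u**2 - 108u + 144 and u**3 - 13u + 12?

u**3 - 13u + 12

Repeated division with remainder:
  4u**4 + 12u**3 - 52u**2 - 108u + 144 = (4u + 12)(u**3 - 13u + 12) + (0)
The last nonzero remainder u**3 - 13u + 12 is already monic.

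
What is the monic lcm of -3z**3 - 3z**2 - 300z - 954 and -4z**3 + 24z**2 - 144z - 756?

z**5 - 8z**4 + 154z**3 - 519z**2 + 3438z + 20034

By polynomial division,
  -3z**3 - 3z**2 - 300z - 954 = (3/4)(-4z**3 + 24z**2 - 144z - 756) + (-21z**2 - 192z - 387)
  -4z**3 + 24z**2 - 144z - 756 = ((4/21)z - 424/147)(-21z**2 - 192z - 387) + (-(30580/49)z - 91740/49)
  -21z**2 - 192z - 387 = ((1029/30580)z + 6321/30580)(-(30580/49)z - 91740/49) + (0)
Last nonzero remainder: -(30580/49)z - 91740/49. Dividing through by -30580/49 gives the monic gcd z + 3.
Then lcm(f, g) = f·g / gcd(f, g); expanding and making the result monic gives the answer.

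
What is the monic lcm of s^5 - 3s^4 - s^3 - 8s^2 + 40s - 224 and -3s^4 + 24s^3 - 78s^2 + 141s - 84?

s^6 - 4s^5 + 2s^4 - 7s^3 + 48s^2 - 264s + 224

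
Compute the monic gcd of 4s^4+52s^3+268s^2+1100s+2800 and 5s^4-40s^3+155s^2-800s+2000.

s^2+s+20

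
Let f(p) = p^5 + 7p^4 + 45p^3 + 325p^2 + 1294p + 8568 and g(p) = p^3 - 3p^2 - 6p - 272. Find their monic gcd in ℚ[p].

By polynomial division,
  p^5 + 7p^4 + 45p^3 + 325p^2 + 1294p + 8568 = (p^2 + 10p + 81)(p^3 - 3p^2 - 6p - 272) + (900p^2 + 4500p + 30600)
  p^3 - 3p^2 - 6p - 272 = ((1/900)p - 2/225)(900p^2 + 4500p + 30600) + (0)
Last nonzero remainder: 900p^2 + 4500p + 30600. Dividing through by 900 gives the monic gcd p^2 + 5p + 34.

p^2 + 5p + 34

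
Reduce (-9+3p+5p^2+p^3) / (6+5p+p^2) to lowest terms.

Repeated division with remainder:
  p^3+5p^2+3p-9 = (p)(p^2+5p+6) + (-3p-9)
  p^2+5p+6 = (-(1/3)p-2/3)(-3p-9) + (0)
Last nonzero remainder: -3p-9. Dividing through by -3 gives the monic gcd p+3.
Cancel p+3 from numerator and denominator to get the reduced form.

(-3+2p+p^2)/(2+p)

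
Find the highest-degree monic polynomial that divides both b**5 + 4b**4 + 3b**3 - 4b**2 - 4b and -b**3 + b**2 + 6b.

b**2 + 2b

Euclidean algorithm in ℚ[b]:
  b**5 + 4b**4 + 3b**3 - 4b**2 - 4b = (-b**2 - 5b - 14)(-b**3 + b**2 + 6b) + (40b**2 + 80b)
  -b**3 + b**2 + 6b = (-(1/40)b + 3/40)(40b**2 + 80b) + (0)
Last nonzero remainder: 40b**2 + 80b. Dividing through by 40 gives the monic gcd b**2 + 2b.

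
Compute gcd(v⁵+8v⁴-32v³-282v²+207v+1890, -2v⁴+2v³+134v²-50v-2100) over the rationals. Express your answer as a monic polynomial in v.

Repeated division with remainder:
  v⁵+8v⁴-32v³-282v²+207v+1890 = (-(1/2)v-9/2)(-2v⁴+2v³+134v²-50v-2100) + (44v³+296v²-1068v-7560)
  -2v⁴+2v³+134v²-50v-2100 = (-(1/22)v+85/242)(44v³+296v²-1068v-7560) + (-(2240/121)v²-(2240/121)v+67200/121)
  44v³+296v²-1068v-7560 = (-(1331/560)v-1089/80)(-(2240/121)v²-(2240/121)v+67200/121) + (0)
Last nonzero remainder: -(2240/121)v²-(2240/121)v+67200/121. Dividing through by -2240/121 gives the monic gcd v²+v-30.

v²+v-30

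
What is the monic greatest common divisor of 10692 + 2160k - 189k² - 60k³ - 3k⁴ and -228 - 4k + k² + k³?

Euclidean algorithm in ℚ[k]:
  -3k⁴ - 60k³ - 189k² + 2160k + 10692 = (-3k - 57)(k³ + k² - 4k - 228) + (-144k² + 1248k - 2304)
  k³ + k² - 4k - 228 = (-(1/144)k - 29/432)(-144k² + 1248k - 2304) + ((574/9)k - 1148/3)
  -144k² + 1248k - 2304 = (-(648/287)k + 1728/287)((574/9)k - 1148/3) + (0)
Last nonzero remainder: (574/9)k - 1148/3. Dividing through by 574/9 gives the monic gcd k - 6.

-6 + k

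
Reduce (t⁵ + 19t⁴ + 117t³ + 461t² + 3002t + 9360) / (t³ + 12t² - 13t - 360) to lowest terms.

By polynomial division,
  t⁵ + 19t⁴ + 117t³ + 461t² + 3002t + 9360 = (t² + 7t + 46)(t³ + 12t² - 13t - 360) + (360t² + 6120t + 25920)
  t³ + 12t² - 13t - 360 = ((1/360)t - 1/72)(360t² + 6120t + 25920) + (0)
Last nonzero remainder: 360t² + 6120t + 25920. Dividing through by 360 gives the monic gcd t² + 17t + 72.
Cancel t² + 17t + 72 from numerator and denominator to get the reduced form.

(t³ + 2t² + 11t + 130)/(t - 5)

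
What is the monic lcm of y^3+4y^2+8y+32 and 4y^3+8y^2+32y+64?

Euclidean algorithm in ℚ[y]:
  y^3+4y^2+8y+32 = (1/4)(4y^3+8y^2+32y+64) + (2y^2+16)
  4y^3+8y^2+32y+64 = (2y+4)(2y^2+16) + (0)
Last nonzero remainder: 2y^2+16. Dividing through by 2 gives the monic gcd y^2+8.
Then lcm(f, g) = f·g / gcd(f, g); expanding and making the result monic gives the answer.

y^4+6y^3+16y^2+48y+64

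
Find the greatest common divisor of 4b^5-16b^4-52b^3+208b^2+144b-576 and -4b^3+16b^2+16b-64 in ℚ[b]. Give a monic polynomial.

b^3-4b^2-4b+16

Apply the Euclidean algorithm:
  4b^5-16b^4-52b^3+208b^2+144b-576 = (-b^2+9)(-4b^3+16b^2+16b-64) + (0)
Last nonzero remainder: -4b^3+16b^2+16b-64. Dividing through by -4 gives the monic gcd b^3-4b^2-4b+16.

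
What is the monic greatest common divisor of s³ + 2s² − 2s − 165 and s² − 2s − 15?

s − 5

Euclidean algorithm in ℚ[s]:
  s³ + 2s² − 2s − 165 = (s + 4)(s² − 2s − 15) + (21s − 105)
  s² − 2s − 15 = ((1/21)s + 1/7)(21s − 105) + (0)
Last nonzero remainder: 21s − 105. Dividing through by 21 gives the monic gcd s − 5.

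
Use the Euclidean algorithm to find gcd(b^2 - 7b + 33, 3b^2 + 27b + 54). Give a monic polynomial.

Apply the Euclidean algorithm:
  b^2 - 7b + 33 = (1/3)(3b^2 + 27b + 54) + (-16b + 15)
  3b^2 + 27b + 54 = (-(3/16)b - 477/256)(-16b + 15) + (20979/256)
  -16b + 15 = (-(4096/20979)b + 1280/6993)(20979/256) + (0)
The last nonzero remainder is the constant 20979/256, so the polynomials are coprime and gcd = 1.

1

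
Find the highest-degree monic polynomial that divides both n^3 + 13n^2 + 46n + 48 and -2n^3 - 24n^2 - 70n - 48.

Repeated division with remainder:
  n^3 + 13n^2 + 46n + 48 = (-1/2)(-2n^3 - 24n^2 - 70n - 48) + (n^2 + 11n + 24)
  -2n^3 - 24n^2 - 70n - 48 = (-2n - 2)(n^2 + 11n + 24) + (0)
The last nonzero remainder n^2 + 11n + 24 is already monic.

n^2 + 11n + 24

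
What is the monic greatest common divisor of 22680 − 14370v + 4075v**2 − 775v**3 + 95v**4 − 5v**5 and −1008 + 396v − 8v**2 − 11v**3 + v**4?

Euclidean algorithm in ℚ[v]:
  −5v**5 + 95v**4 − 775v**3 + 4075v**2 − 14370v + 22680 = (−5v + 40)(v**4 − 11v**3 − 8v**2 + 396v − 1008) + (−375v**3 + 6375v**2 − 35250v + 63000)
  v**4 − 11v**3 − 8v**2 + 396v − 1008 = (−(1/375)v − 2/125)(−375v**3 + 6375v**2 − 35250v + 63000) + (0)
Last nonzero remainder: −375v**3 + 6375v**2 − 35250v + 63000. Dividing through by −375 gives the monic gcd v**3 − 17v**2 + 94v − 168.

−168 + 94v − 17v**2 + v**3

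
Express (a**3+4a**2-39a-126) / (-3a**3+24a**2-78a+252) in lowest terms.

Euclidean algorithm in ℚ[a]:
  a**3+4a**2-39a-126 = (-1/3)(-3a**3+24a**2-78a+252) + (12a**2-65a-42)
  -3a**3+24a**2-78a+252 = (-(1/4)a+31/48)(12a**2-65a-42) + (-(2233/48)a+2233/8)
  12a**2-65a-42 = (-(576/2233)a-48/319)(-(2233/48)a+2233/8) + (0)
Last nonzero remainder: -(2233/48)a+2233/8. Dividing through by -2233/48 gives the monic gcd a-6.
Cancel a-6 from numerator and denominator to get the reduced form.

(-a**2-10a-21)/(3a**2-6a+42)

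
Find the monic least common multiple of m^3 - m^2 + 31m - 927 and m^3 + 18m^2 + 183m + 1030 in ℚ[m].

Euclidean algorithm in ℚ[m]:
  m^3 - m^2 + 31m - 927 = (m^3 + 18m^2 + 183m + 1030) + (-19m^2 - 152m - 1957)
  m^3 + 18m^2 + 183m + 1030 = (-(1/19)m - 10/19)(-19m^2 - 152m - 1957) + (0)
Last nonzero remainder: -19m^2 - 152m - 1957. Dividing through by -19 gives the monic gcd m^2 + 8m + 103.
Then lcm(f, g) = f·g / gcd(f, g); expanding and making the result monic gives the answer.

m^4 + 9m^3 + 21m^2 - 617m - 9270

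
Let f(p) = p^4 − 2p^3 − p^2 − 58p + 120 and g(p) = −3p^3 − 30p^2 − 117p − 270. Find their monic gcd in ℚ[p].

p^2 + 4p + 15

Repeated division with remainder:
  p^4 − 2p^3 − p^2 − 58p + 120 = (−(1/3)p + 4)(−3p^3 − 30p^2 − 117p − 270) + (80p^2 + 320p + 1200)
  −3p^3 − 30p^2 − 117p − 270 = (−(3/80)p − 9/40)(80p^2 + 320p + 1200) + (0)
Last nonzero remainder: 80p^2 + 320p + 1200. Dividing through by 80 gives the monic gcd p^2 + 4p + 15.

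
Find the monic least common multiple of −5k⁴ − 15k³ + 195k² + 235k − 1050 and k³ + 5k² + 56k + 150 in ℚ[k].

k⁶ + 5k⁵ + 17k⁴ + 25k³ − 1834k² − 1930k + 10500

Apply the Euclidean algorithm:
  −5k⁴ − 15k³ + 195k² + 235k − 1050 = (−5k + 10)(k³ + 5k² + 56k + 150) + (425k² + 425k − 2550)
  k³ + 5k² + 56k + 150 = ((1/425)k + 4/425)(425k² + 425k − 2550) + (58k + 174)
  425k² + 425k − 2550 = ((425/58)k − 425/29)(58k + 174) + (0)
Last nonzero remainder: 58k + 174. Dividing through by 58 gives the monic gcd k + 3.
Then lcm(f, g) = f·g / gcd(f, g); expanding and making the result monic gives the answer.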